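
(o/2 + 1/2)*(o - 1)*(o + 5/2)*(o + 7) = o^4/2 + 19*o^3/4 + 33*o^2/4 - 19*o/4 - 35/4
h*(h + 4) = h^2 + 4*h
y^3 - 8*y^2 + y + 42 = (y - 7)*(y - 3)*(y + 2)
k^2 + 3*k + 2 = (k + 1)*(k + 2)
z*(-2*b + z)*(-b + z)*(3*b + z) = 6*b^3*z - 7*b^2*z^2 + z^4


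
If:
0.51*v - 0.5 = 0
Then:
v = 0.98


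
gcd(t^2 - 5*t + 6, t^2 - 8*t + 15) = t - 3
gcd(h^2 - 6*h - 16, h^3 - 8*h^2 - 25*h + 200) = h - 8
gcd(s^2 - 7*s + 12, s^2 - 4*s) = s - 4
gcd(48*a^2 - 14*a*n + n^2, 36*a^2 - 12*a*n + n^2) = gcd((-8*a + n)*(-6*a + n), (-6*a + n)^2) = 6*a - n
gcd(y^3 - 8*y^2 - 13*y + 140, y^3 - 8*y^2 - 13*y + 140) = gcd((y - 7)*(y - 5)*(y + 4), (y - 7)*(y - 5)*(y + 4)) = y^3 - 8*y^2 - 13*y + 140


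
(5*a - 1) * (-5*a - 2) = -25*a^2 - 5*a + 2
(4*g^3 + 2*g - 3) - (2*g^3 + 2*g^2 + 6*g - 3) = 2*g^3 - 2*g^2 - 4*g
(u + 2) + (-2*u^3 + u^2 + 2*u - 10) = -2*u^3 + u^2 + 3*u - 8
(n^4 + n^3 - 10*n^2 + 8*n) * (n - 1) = n^5 - 11*n^3 + 18*n^2 - 8*n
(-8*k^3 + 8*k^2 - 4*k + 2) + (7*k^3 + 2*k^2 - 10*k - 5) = -k^3 + 10*k^2 - 14*k - 3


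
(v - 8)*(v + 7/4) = v^2 - 25*v/4 - 14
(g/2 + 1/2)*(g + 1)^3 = g^4/2 + 2*g^3 + 3*g^2 + 2*g + 1/2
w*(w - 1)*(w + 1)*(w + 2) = w^4 + 2*w^3 - w^2 - 2*w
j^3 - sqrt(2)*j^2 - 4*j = j*(j - 2*sqrt(2))*(j + sqrt(2))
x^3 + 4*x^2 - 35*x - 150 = (x - 6)*(x + 5)^2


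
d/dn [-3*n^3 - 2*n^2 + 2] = n*(-9*n - 4)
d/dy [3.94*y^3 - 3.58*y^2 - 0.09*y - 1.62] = 11.82*y^2 - 7.16*y - 0.09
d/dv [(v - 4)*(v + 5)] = 2*v + 1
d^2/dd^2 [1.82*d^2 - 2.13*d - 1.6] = 3.64000000000000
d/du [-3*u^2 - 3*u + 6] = -6*u - 3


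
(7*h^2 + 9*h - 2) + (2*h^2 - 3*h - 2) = 9*h^2 + 6*h - 4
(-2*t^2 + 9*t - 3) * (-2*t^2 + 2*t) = 4*t^4 - 22*t^3 + 24*t^2 - 6*t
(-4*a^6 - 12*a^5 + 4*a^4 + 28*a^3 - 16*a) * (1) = -4*a^6 - 12*a^5 + 4*a^4 + 28*a^3 - 16*a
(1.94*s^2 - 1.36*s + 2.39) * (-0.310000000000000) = -0.6014*s^2 + 0.4216*s - 0.7409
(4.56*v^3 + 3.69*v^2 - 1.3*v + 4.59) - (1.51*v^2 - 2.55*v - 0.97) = 4.56*v^3 + 2.18*v^2 + 1.25*v + 5.56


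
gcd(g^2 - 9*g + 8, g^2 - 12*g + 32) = g - 8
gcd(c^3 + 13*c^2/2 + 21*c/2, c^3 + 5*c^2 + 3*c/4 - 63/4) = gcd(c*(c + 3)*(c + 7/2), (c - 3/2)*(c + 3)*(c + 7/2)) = c^2 + 13*c/2 + 21/2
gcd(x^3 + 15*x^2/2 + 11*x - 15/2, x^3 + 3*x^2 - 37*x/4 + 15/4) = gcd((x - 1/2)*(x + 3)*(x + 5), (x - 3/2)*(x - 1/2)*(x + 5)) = x^2 + 9*x/2 - 5/2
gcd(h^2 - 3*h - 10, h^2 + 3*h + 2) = h + 2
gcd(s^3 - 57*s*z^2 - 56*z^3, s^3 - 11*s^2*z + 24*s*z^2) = -s + 8*z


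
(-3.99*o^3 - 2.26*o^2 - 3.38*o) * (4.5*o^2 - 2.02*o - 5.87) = -17.955*o^5 - 2.1102*o^4 + 12.7765*o^3 + 20.0938*o^2 + 19.8406*o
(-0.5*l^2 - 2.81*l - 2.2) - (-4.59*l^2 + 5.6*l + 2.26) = 4.09*l^2 - 8.41*l - 4.46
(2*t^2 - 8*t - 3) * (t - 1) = 2*t^3 - 10*t^2 + 5*t + 3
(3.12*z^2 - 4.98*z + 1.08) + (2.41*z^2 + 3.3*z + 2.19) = 5.53*z^2 - 1.68*z + 3.27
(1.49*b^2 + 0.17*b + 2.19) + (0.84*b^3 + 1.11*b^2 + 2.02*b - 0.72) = 0.84*b^3 + 2.6*b^2 + 2.19*b + 1.47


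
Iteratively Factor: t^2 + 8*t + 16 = (t + 4)*(t + 4)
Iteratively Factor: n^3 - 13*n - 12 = (n - 4)*(n^2 + 4*n + 3) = (n - 4)*(n + 3)*(n + 1)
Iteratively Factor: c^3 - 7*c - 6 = (c + 2)*(c^2 - 2*c - 3) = (c + 1)*(c + 2)*(c - 3)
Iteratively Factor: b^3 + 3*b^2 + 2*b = (b + 1)*(b^2 + 2*b) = (b + 1)*(b + 2)*(b)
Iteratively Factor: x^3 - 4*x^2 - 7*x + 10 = (x + 2)*(x^2 - 6*x + 5) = (x - 1)*(x + 2)*(x - 5)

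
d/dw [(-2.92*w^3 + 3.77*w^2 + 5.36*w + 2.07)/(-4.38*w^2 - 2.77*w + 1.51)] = (12.7896*w^4 + 16.1768*w^3 - 0.193699999999993*w^2 + 29.5186*w + 13.8275)/(19.1844*w^4 + 24.2652*w^3 - 5.5547*w^2 - 8.3654*w + 2.2801)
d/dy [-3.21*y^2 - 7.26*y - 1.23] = -6.42*y - 7.26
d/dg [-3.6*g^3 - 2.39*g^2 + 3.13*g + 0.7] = -10.8*g^2 - 4.78*g + 3.13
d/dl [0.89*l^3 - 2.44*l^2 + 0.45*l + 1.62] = 2.67*l^2 - 4.88*l + 0.45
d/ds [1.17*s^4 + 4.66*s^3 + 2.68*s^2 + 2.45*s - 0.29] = 4.68*s^3 + 13.98*s^2 + 5.36*s + 2.45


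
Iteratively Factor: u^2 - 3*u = (u)*(u - 3)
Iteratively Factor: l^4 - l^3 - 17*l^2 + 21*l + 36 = (l - 3)*(l^3 + 2*l^2 - 11*l - 12) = (l - 3)*(l + 4)*(l^2 - 2*l - 3) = (l - 3)*(l + 1)*(l + 4)*(l - 3)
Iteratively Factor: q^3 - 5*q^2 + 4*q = (q - 1)*(q^2 - 4*q) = (q - 4)*(q - 1)*(q)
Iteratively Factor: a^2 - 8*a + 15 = (a - 5)*(a - 3)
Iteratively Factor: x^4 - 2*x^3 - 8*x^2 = (x - 4)*(x^3 + 2*x^2) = (x - 4)*(x + 2)*(x^2) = x*(x - 4)*(x + 2)*(x)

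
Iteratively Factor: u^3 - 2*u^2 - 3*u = (u + 1)*(u^2 - 3*u) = u*(u + 1)*(u - 3)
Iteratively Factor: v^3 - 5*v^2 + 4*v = (v - 1)*(v^2 - 4*v) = (v - 4)*(v - 1)*(v)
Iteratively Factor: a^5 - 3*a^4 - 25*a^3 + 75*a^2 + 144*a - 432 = (a - 4)*(a^4 + a^3 - 21*a^2 - 9*a + 108) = (a - 4)*(a - 3)*(a^3 + 4*a^2 - 9*a - 36) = (a - 4)*(a - 3)*(a + 4)*(a^2 - 9) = (a - 4)*(a - 3)^2*(a + 4)*(a + 3)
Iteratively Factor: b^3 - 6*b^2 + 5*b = (b - 1)*(b^2 - 5*b) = b*(b - 1)*(b - 5)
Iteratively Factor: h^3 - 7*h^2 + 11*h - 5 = (h - 1)*(h^2 - 6*h + 5) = (h - 5)*(h - 1)*(h - 1)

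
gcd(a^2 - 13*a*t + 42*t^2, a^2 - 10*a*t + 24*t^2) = -a + 6*t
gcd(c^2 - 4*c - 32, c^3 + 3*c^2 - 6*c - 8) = c + 4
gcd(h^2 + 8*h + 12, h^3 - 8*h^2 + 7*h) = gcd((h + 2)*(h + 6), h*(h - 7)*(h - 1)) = 1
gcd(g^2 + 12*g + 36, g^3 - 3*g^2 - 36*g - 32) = 1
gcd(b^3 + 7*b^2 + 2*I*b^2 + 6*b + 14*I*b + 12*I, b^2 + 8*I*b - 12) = b + 2*I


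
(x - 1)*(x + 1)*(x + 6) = x^3 + 6*x^2 - x - 6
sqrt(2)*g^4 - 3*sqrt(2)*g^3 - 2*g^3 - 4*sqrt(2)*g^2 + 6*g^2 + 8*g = g*(g - 4)*(g - sqrt(2))*(sqrt(2)*g + sqrt(2))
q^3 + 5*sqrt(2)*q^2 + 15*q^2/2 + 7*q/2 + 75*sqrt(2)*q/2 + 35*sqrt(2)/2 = (q + 1/2)*(q + 7)*(q + 5*sqrt(2))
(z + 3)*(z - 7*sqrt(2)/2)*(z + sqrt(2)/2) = z^3 - 3*sqrt(2)*z^2 + 3*z^2 - 9*sqrt(2)*z - 7*z/2 - 21/2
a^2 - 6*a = a*(a - 6)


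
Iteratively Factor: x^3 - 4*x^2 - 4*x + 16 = (x - 2)*(x^2 - 2*x - 8) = (x - 4)*(x - 2)*(x + 2)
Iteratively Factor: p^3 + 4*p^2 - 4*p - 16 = (p - 2)*(p^2 + 6*p + 8) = (p - 2)*(p + 4)*(p + 2)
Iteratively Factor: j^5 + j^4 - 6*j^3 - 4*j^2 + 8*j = (j + 2)*(j^4 - j^3 - 4*j^2 + 4*j) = j*(j + 2)*(j^3 - j^2 - 4*j + 4) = j*(j - 2)*(j + 2)*(j^2 + j - 2) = j*(j - 2)*(j + 2)^2*(j - 1)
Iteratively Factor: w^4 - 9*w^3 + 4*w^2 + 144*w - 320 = (w + 4)*(w^3 - 13*w^2 + 56*w - 80) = (w - 4)*(w + 4)*(w^2 - 9*w + 20) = (w - 4)^2*(w + 4)*(w - 5)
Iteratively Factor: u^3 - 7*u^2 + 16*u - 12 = (u - 3)*(u^2 - 4*u + 4) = (u - 3)*(u - 2)*(u - 2)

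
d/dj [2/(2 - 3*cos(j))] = -6*sin(j)/(3*cos(j) - 2)^2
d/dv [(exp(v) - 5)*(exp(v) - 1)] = 2*(exp(v) - 3)*exp(v)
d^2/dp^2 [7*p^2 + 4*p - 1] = 14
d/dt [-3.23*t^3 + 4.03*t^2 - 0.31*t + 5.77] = -9.69*t^2 + 8.06*t - 0.31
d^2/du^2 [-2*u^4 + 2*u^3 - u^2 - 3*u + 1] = -24*u^2 + 12*u - 2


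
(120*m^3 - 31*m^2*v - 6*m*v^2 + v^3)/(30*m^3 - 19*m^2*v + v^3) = (-8*m + v)/(-2*m + v)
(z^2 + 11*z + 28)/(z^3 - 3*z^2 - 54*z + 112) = (z + 4)/(z^2 - 10*z + 16)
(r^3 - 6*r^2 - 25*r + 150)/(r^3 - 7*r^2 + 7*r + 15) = (r^2 - r - 30)/(r^2 - 2*r - 3)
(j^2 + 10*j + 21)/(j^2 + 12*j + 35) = (j + 3)/(j + 5)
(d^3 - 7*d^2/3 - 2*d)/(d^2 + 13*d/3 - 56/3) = d*(3*d^2 - 7*d - 6)/(3*d^2 + 13*d - 56)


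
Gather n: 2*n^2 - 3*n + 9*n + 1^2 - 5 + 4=2*n^2 + 6*n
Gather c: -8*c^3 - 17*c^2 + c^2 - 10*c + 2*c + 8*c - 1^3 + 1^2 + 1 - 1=-8*c^3 - 16*c^2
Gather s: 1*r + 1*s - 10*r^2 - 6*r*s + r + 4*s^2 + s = -10*r^2 + 2*r + 4*s^2 + s*(2 - 6*r)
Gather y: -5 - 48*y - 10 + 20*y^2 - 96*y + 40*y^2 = 60*y^2 - 144*y - 15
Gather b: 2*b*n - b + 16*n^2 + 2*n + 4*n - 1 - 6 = b*(2*n - 1) + 16*n^2 + 6*n - 7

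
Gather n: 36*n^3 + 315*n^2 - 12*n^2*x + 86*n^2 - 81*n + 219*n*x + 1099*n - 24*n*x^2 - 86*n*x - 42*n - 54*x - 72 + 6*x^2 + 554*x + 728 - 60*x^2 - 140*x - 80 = 36*n^3 + n^2*(401 - 12*x) + n*(-24*x^2 + 133*x + 976) - 54*x^2 + 360*x + 576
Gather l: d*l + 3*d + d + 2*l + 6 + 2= 4*d + l*(d + 2) + 8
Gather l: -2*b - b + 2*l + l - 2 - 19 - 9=-3*b + 3*l - 30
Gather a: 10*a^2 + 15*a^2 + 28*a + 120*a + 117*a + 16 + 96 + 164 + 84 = 25*a^2 + 265*a + 360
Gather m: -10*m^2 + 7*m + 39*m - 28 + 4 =-10*m^2 + 46*m - 24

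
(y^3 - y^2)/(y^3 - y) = y/(y + 1)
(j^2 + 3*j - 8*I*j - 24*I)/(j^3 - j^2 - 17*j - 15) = (j - 8*I)/(j^2 - 4*j - 5)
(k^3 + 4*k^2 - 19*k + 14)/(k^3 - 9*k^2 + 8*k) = (k^2 + 5*k - 14)/(k*(k - 8))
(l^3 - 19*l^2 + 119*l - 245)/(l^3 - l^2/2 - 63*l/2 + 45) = 2*(l^2 - 14*l + 49)/(2*l^2 + 9*l - 18)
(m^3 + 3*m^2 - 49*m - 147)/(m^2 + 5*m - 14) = (m^2 - 4*m - 21)/(m - 2)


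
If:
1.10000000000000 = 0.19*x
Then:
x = 5.79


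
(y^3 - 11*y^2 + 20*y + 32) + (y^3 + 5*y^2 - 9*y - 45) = 2*y^3 - 6*y^2 + 11*y - 13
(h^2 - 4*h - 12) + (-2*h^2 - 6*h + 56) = -h^2 - 10*h + 44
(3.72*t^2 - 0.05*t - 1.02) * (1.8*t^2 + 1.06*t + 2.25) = 6.696*t^4 + 3.8532*t^3 + 6.481*t^2 - 1.1937*t - 2.295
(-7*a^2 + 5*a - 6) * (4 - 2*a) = 14*a^3 - 38*a^2 + 32*a - 24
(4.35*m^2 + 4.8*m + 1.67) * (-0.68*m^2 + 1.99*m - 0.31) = -2.958*m^4 + 5.3925*m^3 + 7.0679*m^2 + 1.8353*m - 0.5177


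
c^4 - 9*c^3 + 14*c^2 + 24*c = c*(c - 6)*(c - 4)*(c + 1)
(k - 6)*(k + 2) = k^2 - 4*k - 12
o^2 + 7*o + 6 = (o + 1)*(o + 6)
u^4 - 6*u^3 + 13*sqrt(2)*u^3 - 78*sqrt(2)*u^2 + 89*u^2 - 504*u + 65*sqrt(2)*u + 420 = (u - 5)*(u - 1)*(u + 6*sqrt(2))*(u + 7*sqrt(2))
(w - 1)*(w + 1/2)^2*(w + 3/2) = w^4 + 3*w^3/2 - 3*w^2/4 - 11*w/8 - 3/8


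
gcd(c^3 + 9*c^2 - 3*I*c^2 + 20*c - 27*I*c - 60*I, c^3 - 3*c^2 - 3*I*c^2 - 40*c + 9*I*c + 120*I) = c^2 + c*(5 - 3*I) - 15*I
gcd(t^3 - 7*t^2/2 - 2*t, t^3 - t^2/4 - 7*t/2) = t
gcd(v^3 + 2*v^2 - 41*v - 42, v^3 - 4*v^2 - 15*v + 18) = v - 6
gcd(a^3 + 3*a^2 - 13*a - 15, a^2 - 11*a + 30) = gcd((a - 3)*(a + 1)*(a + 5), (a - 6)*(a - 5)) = 1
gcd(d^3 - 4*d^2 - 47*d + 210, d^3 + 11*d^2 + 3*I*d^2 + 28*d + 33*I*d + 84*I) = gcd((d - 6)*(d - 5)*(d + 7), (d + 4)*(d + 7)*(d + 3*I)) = d + 7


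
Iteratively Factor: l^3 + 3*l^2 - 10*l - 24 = (l - 3)*(l^2 + 6*l + 8) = (l - 3)*(l + 2)*(l + 4)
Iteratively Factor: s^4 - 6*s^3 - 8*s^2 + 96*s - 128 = (s - 2)*(s^3 - 4*s^2 - 16*s + 64) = (s - 4)*(s - 2)*(s^2 - 16) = (s - 4)*(s - 2)*(s + 4)*(s - 4)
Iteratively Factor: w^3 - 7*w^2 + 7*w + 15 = (w + 1)*(w^2 - 8*w + 15) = (w - 5)*(w + 1)*(w - 3)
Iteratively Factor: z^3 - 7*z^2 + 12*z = (z - 3)*(z^2 - 4*z) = (z - 4)*(z - 3)*(z)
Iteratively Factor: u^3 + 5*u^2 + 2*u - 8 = (u + 2)*(u^2 + 3*u - 4) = (u + 2)*(u + 4)*(u - 1)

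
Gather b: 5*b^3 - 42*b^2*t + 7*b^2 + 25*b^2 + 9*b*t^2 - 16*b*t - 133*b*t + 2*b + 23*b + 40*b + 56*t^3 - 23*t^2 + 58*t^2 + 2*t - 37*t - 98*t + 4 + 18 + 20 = 5*b^3 + b^2*(32 - 42*t) + b*(9*t^2 - 149*t + 65) + 56*t^3 + 35*t^2 - 133*t + 42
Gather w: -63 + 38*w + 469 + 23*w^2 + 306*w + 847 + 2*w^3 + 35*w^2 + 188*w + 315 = 2*w^3 + 58*w^2 + 532*w + 1568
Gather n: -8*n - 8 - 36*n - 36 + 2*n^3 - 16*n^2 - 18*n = 2*n^3 - 16*n^2 - 62*n - 44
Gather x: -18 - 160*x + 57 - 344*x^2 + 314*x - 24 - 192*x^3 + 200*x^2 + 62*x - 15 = -192*x^3 - 144*x^2 + 216*x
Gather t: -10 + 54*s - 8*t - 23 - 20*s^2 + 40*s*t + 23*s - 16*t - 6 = -20*s^2 + 77*s + t*(40*s - 24) - 39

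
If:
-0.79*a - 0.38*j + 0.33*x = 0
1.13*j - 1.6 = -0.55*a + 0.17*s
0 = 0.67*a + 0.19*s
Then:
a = 0.817942531256855*x - 1.33362579513051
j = 2.77253783724501 - 0.832038420244513*x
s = 4.70278569861812 - 2.88432366285312*x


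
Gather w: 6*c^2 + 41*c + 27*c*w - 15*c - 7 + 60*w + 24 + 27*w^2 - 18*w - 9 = 6*c^2 + 26*c + 27*w^2 + w*(27*c + 42) + 8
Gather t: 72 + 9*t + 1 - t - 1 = 8*t + 72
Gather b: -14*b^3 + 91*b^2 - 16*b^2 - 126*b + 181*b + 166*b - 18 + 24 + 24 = -14*b^3 + 75*b^2 + 221*b + 30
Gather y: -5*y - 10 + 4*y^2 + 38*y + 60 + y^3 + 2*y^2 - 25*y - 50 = y^3 + 6*y^2 + 8*y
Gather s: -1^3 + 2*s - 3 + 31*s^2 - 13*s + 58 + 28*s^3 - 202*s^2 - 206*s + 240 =28*s^3 - 171*s^2 - 217*s + 294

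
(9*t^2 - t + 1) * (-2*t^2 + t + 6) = -18*t^4 + 11*t^3 + 51*t^2 - 5*t + 6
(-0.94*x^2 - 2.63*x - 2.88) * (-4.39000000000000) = 4.1266*x^2 + 11.5457*x + 12.6432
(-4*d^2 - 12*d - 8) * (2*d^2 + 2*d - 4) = -8*d^4 - 32*d^3 - 24*d^2 + 32*d + 32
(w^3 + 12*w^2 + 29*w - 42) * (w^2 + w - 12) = w^5 + 13*w^4 + 29*w^3 - 157*w^2 - 390*w + 504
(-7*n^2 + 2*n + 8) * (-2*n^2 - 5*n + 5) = 14*n^4 + 31*n^3 - 61*n^2 - 30*n + 40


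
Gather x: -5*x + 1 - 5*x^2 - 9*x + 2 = -5*x^2 - 14*x + 3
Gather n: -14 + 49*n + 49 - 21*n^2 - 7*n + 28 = -21*n^2 + 42*n + 63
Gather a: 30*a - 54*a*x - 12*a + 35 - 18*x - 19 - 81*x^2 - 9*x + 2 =a*(18 - 54*x) - 81*x^2 - 27*x + 18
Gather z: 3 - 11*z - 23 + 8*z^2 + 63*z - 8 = 8*z^2 + 52*z - 28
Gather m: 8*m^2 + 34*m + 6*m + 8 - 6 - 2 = 8*m^2 + 40*m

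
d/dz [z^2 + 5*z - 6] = 2*z + 5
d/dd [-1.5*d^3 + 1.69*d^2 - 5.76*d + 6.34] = -4.5*d^2 + 3.38*d - 5.76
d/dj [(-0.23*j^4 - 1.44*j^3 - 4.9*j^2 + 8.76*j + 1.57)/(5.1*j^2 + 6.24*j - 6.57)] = (-2.346*j^5 - 11.6496*j^4 - 11.9268*j^3 - 46.8696*j^2 + 48.372*j - 67.35)/(26.01*j^4 + 63.648*j^3 - 28.0764*j^2 - 81.9936*j + 43.1649)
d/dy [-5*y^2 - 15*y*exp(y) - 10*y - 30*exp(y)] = -15*y*exp(y) - 10*y - 45*exp(y) - 10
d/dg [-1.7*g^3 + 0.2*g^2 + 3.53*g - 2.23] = -5.1*g^2 + 0.4*g + 3.53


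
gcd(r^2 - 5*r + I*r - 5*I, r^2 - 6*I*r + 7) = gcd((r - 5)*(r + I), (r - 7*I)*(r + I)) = r + I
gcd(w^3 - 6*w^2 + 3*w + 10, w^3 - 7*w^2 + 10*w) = w^2 - 7*w + 10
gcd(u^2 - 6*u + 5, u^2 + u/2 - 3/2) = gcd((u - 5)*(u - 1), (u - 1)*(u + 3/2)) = u - 1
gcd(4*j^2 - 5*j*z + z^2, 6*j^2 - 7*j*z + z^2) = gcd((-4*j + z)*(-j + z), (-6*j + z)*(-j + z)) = -j + z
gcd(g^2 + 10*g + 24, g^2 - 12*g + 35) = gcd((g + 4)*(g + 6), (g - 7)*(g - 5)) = 1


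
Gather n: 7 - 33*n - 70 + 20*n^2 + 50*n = 20*n^2 + 17*n - 63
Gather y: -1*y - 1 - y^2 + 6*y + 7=-y^2 + 5*y + 6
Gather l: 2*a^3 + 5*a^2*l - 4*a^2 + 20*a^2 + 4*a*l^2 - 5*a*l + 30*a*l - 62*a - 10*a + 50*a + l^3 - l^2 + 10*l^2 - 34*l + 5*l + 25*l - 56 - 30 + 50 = 2*a^3 + 16*a^2 - 22*a + l^3 + l^2*(4*a + 9) + l*(5*a^2 + 25*a - 4) - 36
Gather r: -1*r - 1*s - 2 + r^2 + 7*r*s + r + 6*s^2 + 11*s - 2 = r^2 + 7*r*s + 6*s^2 + 10*s - 4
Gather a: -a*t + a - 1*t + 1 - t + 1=a*(1 - t) - 2*t + 2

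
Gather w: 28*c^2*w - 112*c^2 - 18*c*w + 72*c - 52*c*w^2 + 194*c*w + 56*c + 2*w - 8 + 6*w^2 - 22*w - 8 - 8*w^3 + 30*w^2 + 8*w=-112*c^2 + 128*c - 8*w^3 + w^2*(36 - 52*c) + w*(28*c^2 + 176*c - 12) - 16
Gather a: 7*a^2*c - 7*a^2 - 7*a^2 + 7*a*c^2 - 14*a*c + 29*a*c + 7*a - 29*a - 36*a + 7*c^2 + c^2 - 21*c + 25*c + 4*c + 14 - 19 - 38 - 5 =a^2*(7*c - 14) + a*(7*c^2 + 15*c - 58) + 8*c^2 + 8*c - 48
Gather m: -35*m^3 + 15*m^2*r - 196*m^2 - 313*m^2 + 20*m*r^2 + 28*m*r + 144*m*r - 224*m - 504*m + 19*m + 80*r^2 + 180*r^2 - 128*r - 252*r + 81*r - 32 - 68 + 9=-35*m^3 + m^2*(15*r - 509) + m*(20*r^2 + 172*r - 709) + 260*r^2 - 299*r - 91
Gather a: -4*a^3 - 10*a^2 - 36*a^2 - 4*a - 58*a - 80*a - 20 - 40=-4*a^3 - 46*a^2 - 142*a - 60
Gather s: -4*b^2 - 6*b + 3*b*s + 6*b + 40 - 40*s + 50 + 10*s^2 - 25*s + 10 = -4*b^2 + 10*s^2 + s*(3*b - 65) + 100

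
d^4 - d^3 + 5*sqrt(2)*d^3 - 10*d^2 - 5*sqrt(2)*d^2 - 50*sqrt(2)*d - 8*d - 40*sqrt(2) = (d - 4)*(d + 1)*(d + 2)*(d + 5*sqrt(2))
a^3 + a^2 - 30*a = a*(a - 5)*(a + 6)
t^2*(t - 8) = t^3 - 8*t^2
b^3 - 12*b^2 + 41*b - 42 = (b - 7)*(b - 3)*(b - 2)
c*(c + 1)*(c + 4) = c^3 + 5*c^2 + 4*c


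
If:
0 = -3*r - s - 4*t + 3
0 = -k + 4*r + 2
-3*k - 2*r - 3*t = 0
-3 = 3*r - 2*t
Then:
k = -10/37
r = -21/37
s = 78/37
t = 24/37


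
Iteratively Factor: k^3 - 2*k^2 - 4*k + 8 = (k + 2)*(k^2 - 4*k + 4) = (k - 2)*(k + 2)*(k - 2)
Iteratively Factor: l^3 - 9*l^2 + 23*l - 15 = (l - 5)*(l^2 - 4*l + 3) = (l - 5)*(l - 1)*(l - 3)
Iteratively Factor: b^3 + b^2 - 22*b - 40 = (b - 5)*(b^2 + 6*b + 8) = (b - 5)*(b + 4)*(b + 2)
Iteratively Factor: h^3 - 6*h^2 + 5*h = (h)*(h^2 - 6*h + 5) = h*(h - 1)*(h - 5)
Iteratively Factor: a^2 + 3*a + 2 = (a + 1)*(a + 2)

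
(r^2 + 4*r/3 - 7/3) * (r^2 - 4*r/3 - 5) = r^4 - 82*r^2/9 - 32*r/9 + 35/3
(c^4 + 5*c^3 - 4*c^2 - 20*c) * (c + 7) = c^5 + 12*c^4 + 31*c^3 - 48*c^2 - 140*c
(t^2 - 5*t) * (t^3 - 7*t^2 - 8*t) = t^5 - 12*t^4 + 27*t^3 + 40*t^2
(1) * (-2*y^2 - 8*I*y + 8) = -2*y^2 - 8*I*y + 8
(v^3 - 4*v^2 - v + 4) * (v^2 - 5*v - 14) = v^5 - 9*v^4 + 5*v^3 + 65*v^2 - 6*v - 56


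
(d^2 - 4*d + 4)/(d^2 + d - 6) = (d - 2)/(d + 3)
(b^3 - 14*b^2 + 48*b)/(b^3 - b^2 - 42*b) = (-b^2 + 14*b - 48)/(-b^2 + b + 42)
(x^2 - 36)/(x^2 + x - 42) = (x + 6)/(x + 7)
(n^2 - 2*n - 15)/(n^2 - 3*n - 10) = (n + 3)/(n + 2)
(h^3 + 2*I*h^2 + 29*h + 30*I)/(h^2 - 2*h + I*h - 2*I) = (h^2 + I*h + 30)/(h - 2)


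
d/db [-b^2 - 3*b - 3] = -2*b - 3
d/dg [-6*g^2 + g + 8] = 1 - 12*g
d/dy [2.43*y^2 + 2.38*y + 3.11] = 4.86*y + 2.38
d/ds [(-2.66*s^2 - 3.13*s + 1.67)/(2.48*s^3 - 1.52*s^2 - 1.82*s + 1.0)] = (6.5968*s^4 + 15.5248*s^3 - 12.3412*s^2 - 0.243200000000001*s - 0.0905999999999998)/(6.1504*s^6 - 7.5392*s^5 - 6.7168*s^4 + 10.4928*s^3 + 0.2724*s^2 - 3.64*s + 1.0)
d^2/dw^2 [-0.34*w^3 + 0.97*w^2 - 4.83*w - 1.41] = 1.94 - 2.04*w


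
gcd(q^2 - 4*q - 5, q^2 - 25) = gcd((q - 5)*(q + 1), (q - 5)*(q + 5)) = q - 5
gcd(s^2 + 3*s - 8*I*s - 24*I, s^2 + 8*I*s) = 1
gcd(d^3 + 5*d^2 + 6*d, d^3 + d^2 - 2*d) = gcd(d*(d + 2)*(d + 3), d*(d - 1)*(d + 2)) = d^2 + 2*d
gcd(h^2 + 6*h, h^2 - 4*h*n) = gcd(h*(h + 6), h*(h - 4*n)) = h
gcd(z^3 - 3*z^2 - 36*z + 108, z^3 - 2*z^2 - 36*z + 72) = z^2 - 36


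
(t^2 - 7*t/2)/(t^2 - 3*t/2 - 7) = t/(t + 2)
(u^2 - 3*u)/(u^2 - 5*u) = (u - 3)/(u - 5)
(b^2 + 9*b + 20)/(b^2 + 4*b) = (b + 5)/b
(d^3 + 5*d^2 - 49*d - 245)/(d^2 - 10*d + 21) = (d^2 + 12*d + 35)/(d - 3)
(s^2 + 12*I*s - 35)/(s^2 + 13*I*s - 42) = (s + 5*I)/(s + 6*I)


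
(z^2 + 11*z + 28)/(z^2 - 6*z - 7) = (z^2 + 11*z + 28)/(z^2 - 6*z - 7)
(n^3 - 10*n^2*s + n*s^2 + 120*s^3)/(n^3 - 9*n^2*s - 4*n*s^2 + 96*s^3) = (-n + 5*s)/(-n + 4*s)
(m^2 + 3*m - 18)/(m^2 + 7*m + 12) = (m^2 + 3*m - 18)/(m^2 + 7*m + 12)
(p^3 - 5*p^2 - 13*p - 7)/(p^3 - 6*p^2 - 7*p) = (p + 1)/p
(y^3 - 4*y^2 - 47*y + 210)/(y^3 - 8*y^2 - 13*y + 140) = (y^2 + y - 42)/(y^2 - 3*y - 28)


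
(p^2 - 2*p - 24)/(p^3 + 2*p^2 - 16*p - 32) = (p - 6)/(p^2 - 2*p - 8)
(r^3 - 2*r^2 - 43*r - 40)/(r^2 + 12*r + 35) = (r^2 - 7*r - 8)/(r + 7)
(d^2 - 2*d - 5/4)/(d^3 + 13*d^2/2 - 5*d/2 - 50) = (d + 1/2)/(d^2 + 9*d + 20)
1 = 1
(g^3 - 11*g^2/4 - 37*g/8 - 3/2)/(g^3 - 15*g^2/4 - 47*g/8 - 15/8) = (g - 4)/(g - 5)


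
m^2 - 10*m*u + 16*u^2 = (m - 8*u)*(m - 2*u)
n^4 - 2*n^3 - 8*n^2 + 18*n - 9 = (n - 3)*(n - 1)^2*(n + 3)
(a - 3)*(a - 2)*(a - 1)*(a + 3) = a^4 - 3*a^3 - 7*a^2 + 27*a - 18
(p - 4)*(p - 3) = p^2 - 7*p + 12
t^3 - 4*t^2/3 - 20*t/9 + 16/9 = (t - 2)*(t - 2/3)*(t + 4/3)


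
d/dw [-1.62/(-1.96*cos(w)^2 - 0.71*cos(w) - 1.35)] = (6.3504*cos(w) + 1.1502)*sin(w)/(1.96*cos(w)^2 + 0.71*cos(w) + 1.35)^2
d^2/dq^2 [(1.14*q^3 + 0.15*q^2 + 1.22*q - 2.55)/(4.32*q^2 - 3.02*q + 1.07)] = (5.6843418860808e-14*q^5 - 2.8421709430404e-14*q^4 + 59.705616*q^3 - 311.797656*q^2 + 173.605068*q - 14.711714)/(80.621568*q^6 - 169.081344*q^5 + 178.106688*q^4 - 111.301496*q^3 + 44.114388*q^2 - 10.372794*q + 1.225043)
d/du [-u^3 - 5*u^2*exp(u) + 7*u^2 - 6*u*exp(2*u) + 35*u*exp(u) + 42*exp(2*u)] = -5*u^2*exp(u) - 3*u^2 - 12*u*exp(2*u) + 25*u*exp(u) + 14*u + 78*exp(2*u) + 35*exp(u)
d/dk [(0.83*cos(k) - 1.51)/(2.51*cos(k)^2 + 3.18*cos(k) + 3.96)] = (2.0833*cos(k)^2 - 7.5802*cos(k) - 8.0886)*sin(k)/(6.3001*cos(k)^4 + 15.9636*cos(k)^3 + 29.9916*cos(k)^2 + 25.1856*cos(k) + 15.6816)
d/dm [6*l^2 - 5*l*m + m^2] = -5*l + 2*m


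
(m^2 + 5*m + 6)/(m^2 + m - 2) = (m + 3)/(m - 1)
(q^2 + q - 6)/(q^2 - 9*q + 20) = (q^2 + q - 6)/(q^2 - 9*q + 20)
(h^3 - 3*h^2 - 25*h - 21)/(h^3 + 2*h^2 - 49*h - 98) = (h^2 + 4*h + 3)/(h^2 + 9*h + 14)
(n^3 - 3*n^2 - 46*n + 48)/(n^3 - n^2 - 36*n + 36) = (n - 8)/(n - 6)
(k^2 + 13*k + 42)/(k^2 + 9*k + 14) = (k + 6)/(k + 2)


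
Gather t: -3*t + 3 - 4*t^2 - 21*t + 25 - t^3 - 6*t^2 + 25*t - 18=-t^3 - 10*t^2 + t + 10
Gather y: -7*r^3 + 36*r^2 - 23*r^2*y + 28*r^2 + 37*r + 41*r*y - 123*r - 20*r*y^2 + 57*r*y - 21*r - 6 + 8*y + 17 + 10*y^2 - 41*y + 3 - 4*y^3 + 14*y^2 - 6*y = -7*r^3 + 64*r^2 - 107*r - 4*y^3 + y^2*(24 - 20*r) + y*(-23*r^2 + 98*r - 39) + 14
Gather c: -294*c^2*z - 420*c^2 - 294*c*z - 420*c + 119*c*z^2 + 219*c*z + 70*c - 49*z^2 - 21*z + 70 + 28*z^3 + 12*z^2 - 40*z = c^2*(-294*z - 420) + c*(119*z^2 - 75*z - 350) + 28*z^3 - 37*z^2 - 61*z + 70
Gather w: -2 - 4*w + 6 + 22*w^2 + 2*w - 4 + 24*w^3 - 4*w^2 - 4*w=24*w^3 + 18*w^2 - 6*w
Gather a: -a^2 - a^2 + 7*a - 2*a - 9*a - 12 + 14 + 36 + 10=-2*a^2 - 4*a + 48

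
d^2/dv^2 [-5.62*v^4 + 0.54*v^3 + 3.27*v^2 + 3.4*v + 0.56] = -67.44*v^2 + 3.24*v + 6.54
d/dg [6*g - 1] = 6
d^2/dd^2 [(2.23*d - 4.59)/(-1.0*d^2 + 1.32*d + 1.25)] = ((2.0*d - 1.32)*(2.23*d - 4.59)*(4.0*d - 2.64) + (13.38*d - 15.0672)*(-1.0*d^2 + 1.32*d + 1.25))/(-1.0*d^2 + 1.32*d + 1.25)^3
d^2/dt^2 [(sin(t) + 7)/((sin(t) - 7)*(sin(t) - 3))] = (-sin(t)^5 - 38*sin(t)^4 + 338*sin(t)^3 - 280*sin(t)^2 - 2457*sin(t) + 1526)/((sin(t) - 7)^3*(sin(t) - 3)^3)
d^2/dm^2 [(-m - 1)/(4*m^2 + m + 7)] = 2*(-(m + 1)*(8*m + 1)^2 + (12*m + 5)*(4*m^2 + m + 7))/(4*m^2 + m + 7)^3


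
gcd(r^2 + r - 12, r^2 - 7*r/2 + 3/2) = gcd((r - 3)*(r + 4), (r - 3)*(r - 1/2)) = r - 3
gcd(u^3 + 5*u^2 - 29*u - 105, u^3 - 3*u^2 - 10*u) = u - 5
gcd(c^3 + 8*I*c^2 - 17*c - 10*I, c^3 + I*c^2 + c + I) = c + I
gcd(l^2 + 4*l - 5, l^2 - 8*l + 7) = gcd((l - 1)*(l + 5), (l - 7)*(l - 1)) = l - 1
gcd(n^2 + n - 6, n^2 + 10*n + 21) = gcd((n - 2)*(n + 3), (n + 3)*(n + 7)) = n + 3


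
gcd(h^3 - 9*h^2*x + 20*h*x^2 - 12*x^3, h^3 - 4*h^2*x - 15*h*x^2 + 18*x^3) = h^2 - 7*h*x + 6*x^2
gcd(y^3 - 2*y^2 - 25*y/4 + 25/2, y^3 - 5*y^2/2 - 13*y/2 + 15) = y^2 + y/2 - 5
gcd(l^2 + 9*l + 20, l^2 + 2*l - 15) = l + 5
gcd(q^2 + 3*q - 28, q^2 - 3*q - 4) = q - 4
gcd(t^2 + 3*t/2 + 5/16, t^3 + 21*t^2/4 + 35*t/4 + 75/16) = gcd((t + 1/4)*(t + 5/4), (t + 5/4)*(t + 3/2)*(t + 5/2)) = t + 5/4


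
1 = 1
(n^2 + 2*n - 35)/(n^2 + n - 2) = (n^2 + 2*n - 35)/(n^2 + n - 2)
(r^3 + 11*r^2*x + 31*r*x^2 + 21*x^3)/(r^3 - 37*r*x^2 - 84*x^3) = (-r^2 - 8*r*x - 7*x^2)/(-r^2 + 3*r*x + 28*x^2)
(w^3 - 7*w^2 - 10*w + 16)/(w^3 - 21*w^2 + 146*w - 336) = (w^2 + w - 2)/(w^2 - 13*w + 42)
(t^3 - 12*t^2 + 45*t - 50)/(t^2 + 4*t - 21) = (t^3 - 12*t^2 + 45*t - 50)/(t^2 + 4*t - 21)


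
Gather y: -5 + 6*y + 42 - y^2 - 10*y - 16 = -y^2 - 4*y + 21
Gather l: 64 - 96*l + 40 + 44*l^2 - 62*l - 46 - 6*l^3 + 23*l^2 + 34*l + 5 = -6*l^3 + 67*l^2 - 124*l + 63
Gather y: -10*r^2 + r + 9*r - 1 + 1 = -10*r^2 + 10*r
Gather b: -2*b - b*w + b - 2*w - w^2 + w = b*(-w - 1) - w^2 - w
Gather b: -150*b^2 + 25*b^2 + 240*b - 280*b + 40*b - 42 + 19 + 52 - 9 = 20 - 125*b^2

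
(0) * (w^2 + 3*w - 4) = 0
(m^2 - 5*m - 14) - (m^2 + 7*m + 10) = -12*m - 24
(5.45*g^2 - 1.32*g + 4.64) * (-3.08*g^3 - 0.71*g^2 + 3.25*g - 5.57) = -16.786*g^5 + 0.1961*g^4 + 4.3585*g^3 - 37.9409*g^2 + 22.4324*g - 25.8448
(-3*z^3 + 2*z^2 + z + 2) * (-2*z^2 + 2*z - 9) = 6*z^5 - 10*z^4 + 29*z^3 - 20*z^2 - 5*z - 18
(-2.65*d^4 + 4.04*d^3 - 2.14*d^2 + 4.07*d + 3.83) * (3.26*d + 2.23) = -8.639*d^5 + 7.2609*d^4 + 2.0328*d^3 + 8.496*d^2 + 21.5619*d + 8.5409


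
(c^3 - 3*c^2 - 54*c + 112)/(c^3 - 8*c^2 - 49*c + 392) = (c - 2)/(c - 7)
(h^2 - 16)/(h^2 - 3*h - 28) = (h - 4)/(h - 7)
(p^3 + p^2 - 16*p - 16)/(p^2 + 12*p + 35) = (p^3 + p^2 - 16*p - 16)/(p^2 + 12*p + 35)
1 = 1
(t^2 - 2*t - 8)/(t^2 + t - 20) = (t + 2)/(t + 5)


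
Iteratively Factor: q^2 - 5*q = (q - 5)*(q)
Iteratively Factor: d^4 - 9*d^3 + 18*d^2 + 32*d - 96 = (d - 4)*(d^3 - 5*d^2 - 2*d + 24) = (d - 4)*(d + 2)*(d^2 - 7*d + 12) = (d - 4)^2*(d + 2)*(d - 3)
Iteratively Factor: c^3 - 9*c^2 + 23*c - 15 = (c - 1)*(c^2 - 8*c + 15) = (c - 3)*(c - 1)*(c - 5)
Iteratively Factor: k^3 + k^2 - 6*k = (k - 2)*(k^2 + 3*k) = (k - 2)*(k + 3)*(k)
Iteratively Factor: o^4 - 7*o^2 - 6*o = (o - 3)*(o^3 + 3*o^2 + 2*o) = (o - 3)*(o + 2)*(o^2 + o) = (o - 3)*(o + 1)*(o + 2)*(o)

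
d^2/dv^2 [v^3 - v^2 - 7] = 6*v - 2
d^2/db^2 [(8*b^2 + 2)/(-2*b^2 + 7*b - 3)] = 4*(-56*b^3 + 60*b^2 + 42*b - 79)/(8*b^6 - 84*b^5 + 330*b^4 - 595*b^3 + 495*b^2 - 189*b + 27)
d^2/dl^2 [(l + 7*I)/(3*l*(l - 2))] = 2*(l^3 + 21*I*l^2 - 42*I*l + 28*I)/(3*l^3*(l^3 - 6*l^2 + 12*l - 8))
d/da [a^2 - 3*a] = 2*a - 3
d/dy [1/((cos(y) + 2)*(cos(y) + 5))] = (2*cos(y) + 7)*sin(y)/((cos(y) + 2)^2*(cos(y) + 5)^2)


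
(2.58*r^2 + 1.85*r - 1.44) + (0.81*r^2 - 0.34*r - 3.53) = 3.39*r^2 + 1.51*r - 4.97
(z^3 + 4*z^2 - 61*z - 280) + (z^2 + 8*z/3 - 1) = z^3 + 5*z^2 - 175*z/3 - 281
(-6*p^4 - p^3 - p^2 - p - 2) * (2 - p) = 6*p^5 - 11*p^4 - p^3 - p^2 - 4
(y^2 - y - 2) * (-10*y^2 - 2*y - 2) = -10*y^4 + 8*y^3 + 20*y^2 + 6*y + 4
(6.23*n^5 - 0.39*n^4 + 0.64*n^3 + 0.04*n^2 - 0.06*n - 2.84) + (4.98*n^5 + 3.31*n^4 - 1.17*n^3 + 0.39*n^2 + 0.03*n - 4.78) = 11.21*n^5 + 2.92*n^4 - 0.53*n^3 + 0.43*n^2 - 0.03*n - 7.62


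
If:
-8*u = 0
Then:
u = 0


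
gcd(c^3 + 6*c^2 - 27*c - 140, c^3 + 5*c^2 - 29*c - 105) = c^2 + 2*c - 35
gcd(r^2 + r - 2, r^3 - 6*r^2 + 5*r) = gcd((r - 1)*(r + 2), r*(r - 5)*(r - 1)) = r - 1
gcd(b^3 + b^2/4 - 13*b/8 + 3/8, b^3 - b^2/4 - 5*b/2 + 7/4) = b - 1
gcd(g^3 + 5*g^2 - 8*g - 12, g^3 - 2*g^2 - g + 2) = g^2 - g - 2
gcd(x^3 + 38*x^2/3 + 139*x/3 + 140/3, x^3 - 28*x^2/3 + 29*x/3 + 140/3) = x + 5/3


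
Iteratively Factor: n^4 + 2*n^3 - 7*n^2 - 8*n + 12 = (n - 1)*(n^3 + 3*n^2 - 4*n - 12) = (n - 1)*(n + 3)*(n^2 - 4) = (n - 1)*(n + 2)*(n + 3)*(n - 2)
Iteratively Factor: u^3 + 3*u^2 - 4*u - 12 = (u + 3)*(u^2 - 4) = (u + 2)*(u + 3)*(u - 2)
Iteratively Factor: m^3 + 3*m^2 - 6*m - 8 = (m + 1)*(m^2 + 2*m - 8) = (m - 2)*(m + 1)*(m + 4)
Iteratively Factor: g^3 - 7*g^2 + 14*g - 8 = (g - 4)*(g^2 - 3*g + 2) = (g - 4)*(g - 2)*(g - 1)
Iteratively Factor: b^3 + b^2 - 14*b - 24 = (b + 2)*(b^2 - b - 12) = (b - 4)*(b + 2)*(b + 3)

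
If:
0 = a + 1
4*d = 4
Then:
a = -1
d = 1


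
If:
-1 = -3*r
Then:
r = 1/3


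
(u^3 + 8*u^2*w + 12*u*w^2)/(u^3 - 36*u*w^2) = (u + 2*w)/(u - 6*w)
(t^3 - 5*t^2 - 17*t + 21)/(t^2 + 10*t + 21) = (t^2 - 8*t + 7)/(t + 7)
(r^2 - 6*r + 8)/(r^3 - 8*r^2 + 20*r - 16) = 1/(r - 2)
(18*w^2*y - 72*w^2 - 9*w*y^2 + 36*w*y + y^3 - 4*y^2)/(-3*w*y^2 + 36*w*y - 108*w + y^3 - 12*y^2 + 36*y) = (-6*w*y + 24*w + y^2 - 4*y)/(y^2 - 12*y + 36)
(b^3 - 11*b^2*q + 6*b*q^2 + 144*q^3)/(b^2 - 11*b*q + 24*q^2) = (-b^2 + 3*b*q + 18*q^2)/(-b + 3*q)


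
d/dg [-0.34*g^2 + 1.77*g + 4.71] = 1.77 - 0.68*g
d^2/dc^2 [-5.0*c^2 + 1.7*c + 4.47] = -10.0000000000000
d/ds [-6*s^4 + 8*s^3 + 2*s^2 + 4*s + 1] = -24*s^3 + 24*s^2 + 4*s + 4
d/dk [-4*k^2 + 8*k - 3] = 8 - 8*k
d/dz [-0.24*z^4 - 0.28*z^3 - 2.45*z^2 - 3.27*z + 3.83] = -0.96*z^3 - 0.84*z^2 - 4.9*z - 3.27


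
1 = 1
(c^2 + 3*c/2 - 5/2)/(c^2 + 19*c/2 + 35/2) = (c - 1)/(c + 7)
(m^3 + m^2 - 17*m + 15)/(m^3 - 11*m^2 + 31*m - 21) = (m + 5)/(m - 7)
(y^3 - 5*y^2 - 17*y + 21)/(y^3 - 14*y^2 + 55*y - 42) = (y + 3)/(y - 6)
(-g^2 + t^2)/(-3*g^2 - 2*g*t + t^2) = (-g + t)/(-3*g + t)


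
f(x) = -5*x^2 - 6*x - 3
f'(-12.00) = 114.00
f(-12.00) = -651.00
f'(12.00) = -126.00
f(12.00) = -795.00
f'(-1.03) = 4.30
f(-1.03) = -2.12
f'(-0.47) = -1.30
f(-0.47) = -1.28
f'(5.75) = -63.50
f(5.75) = -202.81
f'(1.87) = -24.70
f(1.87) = -31.70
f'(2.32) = -29.20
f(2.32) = -43.83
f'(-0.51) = -0.90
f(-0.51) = -1.24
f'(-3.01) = 24.10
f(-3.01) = -30.24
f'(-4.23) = 36.30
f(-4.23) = -67.08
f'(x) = -10*x - 6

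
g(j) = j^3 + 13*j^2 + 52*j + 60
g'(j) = 3*j^2 + 26*j + 52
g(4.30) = 603.48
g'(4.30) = 219.27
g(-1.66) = 4.93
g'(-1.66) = 17.11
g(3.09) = 374.31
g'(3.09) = 160.98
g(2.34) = 265.68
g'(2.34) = 129.27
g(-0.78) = 26.87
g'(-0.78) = 33.55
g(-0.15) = 52.49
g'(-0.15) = 48.17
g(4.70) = 695.39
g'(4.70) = 240.47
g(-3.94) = -4.24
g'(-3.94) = -3.87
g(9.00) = 2310.00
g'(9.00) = 529.00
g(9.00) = 2310.00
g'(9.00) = 529.00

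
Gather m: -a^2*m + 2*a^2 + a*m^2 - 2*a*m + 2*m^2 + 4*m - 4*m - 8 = 2*a^2 + m^2*(a + 2) + m*(-a^2 - 2*a) - 8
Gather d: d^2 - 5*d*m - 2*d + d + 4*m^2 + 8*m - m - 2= d^2 + d*(-5*m - 1) + 4*m^2 + 7*m - 2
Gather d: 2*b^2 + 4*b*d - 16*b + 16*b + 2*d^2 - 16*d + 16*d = 2*b^2 + 4*b*d + 2*d^2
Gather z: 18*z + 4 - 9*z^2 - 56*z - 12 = -9*z^2 - 38*z - 8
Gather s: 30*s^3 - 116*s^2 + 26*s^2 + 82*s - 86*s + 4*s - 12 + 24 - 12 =30*s^3 - 90*s^2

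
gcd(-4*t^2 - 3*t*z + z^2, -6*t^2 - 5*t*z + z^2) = t + z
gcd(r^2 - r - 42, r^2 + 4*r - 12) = r + 6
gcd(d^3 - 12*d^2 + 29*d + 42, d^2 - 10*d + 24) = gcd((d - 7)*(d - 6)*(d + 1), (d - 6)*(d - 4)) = d - 6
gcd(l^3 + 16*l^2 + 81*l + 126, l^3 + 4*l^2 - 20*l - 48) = l + 6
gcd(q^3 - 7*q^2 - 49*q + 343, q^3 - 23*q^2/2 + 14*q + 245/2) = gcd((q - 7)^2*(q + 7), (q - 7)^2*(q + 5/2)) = q^2 - 14*q + 49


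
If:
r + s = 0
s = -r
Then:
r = -s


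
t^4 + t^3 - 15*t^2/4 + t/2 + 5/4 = (t - 1)^2*(t + 1/2)*(t + 5/2)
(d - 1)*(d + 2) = d^2 + d - 2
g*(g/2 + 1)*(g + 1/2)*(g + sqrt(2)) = g^4/2 + sqrt(2)*g^3/2 + 5*g^3/4 + g^2/2 + 5*sqrt(2)*g^2/4 + sqrt(2)*g/2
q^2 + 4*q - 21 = (q - 3)*(q + 7)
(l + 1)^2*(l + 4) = l^3 + 6*l^2 + 9*l + 4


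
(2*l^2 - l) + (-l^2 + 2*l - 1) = l^2 + l - 1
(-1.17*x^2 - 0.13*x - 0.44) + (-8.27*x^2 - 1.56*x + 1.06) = -9.44*x^2 - 1.69*x + 0.62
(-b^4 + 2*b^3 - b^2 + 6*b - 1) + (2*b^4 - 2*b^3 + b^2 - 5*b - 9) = b^4 + b - 10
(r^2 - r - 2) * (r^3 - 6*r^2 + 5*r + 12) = r^5 - 7*r^4 + 9*r^3 + 19*r^2 - 22*r - 24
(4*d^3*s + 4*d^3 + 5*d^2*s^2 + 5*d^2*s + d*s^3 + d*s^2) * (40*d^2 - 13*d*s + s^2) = 160*d^5*s + 160*d^5 + 148*d^4*s^2 + 148*d^4*s - 21*d^3*s^3 - 21*d^3*s^2 - 8*d^2*s^4 - 8*d^2*s^3 + d*s^5 + d*s^4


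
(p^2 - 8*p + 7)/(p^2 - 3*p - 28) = (p - 1)/(p + 4)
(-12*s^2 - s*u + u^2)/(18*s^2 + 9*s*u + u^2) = (-4*s + u)/(6*s + u)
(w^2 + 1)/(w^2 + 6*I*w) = (w^2 + 1)/(w*(w + 6*I))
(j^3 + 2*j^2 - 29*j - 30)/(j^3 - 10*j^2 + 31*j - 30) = (j^2 + 7*j + 6)/(j^2 - 5*j + 6)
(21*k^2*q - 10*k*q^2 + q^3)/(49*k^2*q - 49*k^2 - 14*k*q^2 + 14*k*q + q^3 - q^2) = q*(-3*k + q)/(-7*k*q + 7*k + q^2 - q)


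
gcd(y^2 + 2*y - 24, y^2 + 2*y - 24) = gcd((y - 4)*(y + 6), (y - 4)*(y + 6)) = y^2 + 2*y - 24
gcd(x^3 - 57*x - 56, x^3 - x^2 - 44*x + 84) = x + 7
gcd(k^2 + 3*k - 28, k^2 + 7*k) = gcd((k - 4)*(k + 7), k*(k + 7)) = k + 7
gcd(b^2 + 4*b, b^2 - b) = b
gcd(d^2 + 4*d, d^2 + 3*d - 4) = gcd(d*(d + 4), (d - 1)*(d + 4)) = d + 4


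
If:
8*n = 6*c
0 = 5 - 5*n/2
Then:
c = 8/3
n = 2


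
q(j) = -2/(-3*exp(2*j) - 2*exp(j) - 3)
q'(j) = -2*(6*exp(2*j) + 2*exp(j))/(-3*exp(2*j) - 2*exp(j) - 3)^2 = (-12*exp(j) - 4)*exp(j)/(3*exp(2*j) + 2*exp(j) + 3)^2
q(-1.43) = 0.55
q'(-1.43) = -0.12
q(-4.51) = 0.66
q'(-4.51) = -0.00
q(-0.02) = 0.26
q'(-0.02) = -0.25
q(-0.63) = 0.41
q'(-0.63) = -0.23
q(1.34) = 0.04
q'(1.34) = -0.06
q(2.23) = 0.01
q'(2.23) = -0.01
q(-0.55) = 0.39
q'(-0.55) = -0.24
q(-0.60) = 0.40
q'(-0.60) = -0.23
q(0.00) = 0.25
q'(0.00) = -0.25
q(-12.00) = 0.67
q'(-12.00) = 0.00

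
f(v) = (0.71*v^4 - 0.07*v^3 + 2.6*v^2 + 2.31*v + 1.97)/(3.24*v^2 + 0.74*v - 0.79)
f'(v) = (-6.48*v - 0.74)*(0.71*v^4 - 0.07*v^3 + 2.6*v^2 + 2.31*v + 1.97)/(3.24*v^2 + 0.74*v - 0.79)^2 + (2.84*v^3 - 0.21*v^2 + 5.2*v + 2.31)/(3.24*v^2 + 0.74*v - 0.79) = (4.6008*v^5 + 1.3494*v^4 - 2.3472*v^3 - 5.3945*v^2 - 16.8736*v - 3.2827)/(10.4976*v^4 + 4.7952*v^3 - 4.5716*v^2 - 1.1692*v + 0.6241)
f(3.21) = 3.12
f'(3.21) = 1.24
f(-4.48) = 5.52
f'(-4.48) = -2.04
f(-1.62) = 1.57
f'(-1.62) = -0.52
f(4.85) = 5.81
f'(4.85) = 2.02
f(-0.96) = 1.89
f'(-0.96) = 3.36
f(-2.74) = 2.63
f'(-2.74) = -1.26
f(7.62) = 13.13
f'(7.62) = 3.26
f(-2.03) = 1.87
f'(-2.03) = -0.88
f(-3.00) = 2.98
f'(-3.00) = -1.38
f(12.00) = 31.61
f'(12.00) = 5.18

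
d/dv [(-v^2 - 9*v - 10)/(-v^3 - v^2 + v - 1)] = (-v^4 - 18*v^3 - 40*v^2 - 18*v + 19)/(v^6 + 2*v^5 - v^4 + 3*v^2 - 2*v + 1)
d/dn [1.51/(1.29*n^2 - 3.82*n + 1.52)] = (5.7682 - 3.8958*n)/(1.29*n^2 - 3.82*n + 1.52)^2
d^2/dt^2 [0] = 0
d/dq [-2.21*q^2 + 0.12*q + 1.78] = 0.12 - 4.42*q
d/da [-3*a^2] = -6*a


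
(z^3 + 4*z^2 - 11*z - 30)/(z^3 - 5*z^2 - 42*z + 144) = (z^2 + 7*z + 10)/(z^2 - 2*z - 48)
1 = 1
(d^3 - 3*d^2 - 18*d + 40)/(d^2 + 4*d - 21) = (d^3 - 3*d^2 - 18*d + 40)/(d^2 + 4*d - 21)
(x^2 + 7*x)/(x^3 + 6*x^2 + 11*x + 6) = x*(x + 7)/(x^3 + 6*x^2 + 11*x + 6)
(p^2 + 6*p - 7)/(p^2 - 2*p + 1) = (p + 7)/(p - 1)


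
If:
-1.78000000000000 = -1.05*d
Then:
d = 1.70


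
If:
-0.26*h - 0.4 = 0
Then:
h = -1.54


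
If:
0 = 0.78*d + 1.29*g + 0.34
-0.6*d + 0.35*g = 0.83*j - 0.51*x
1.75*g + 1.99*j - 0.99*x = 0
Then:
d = 0.0774847037755559*x - 0.227161368949908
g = -0.0468512162363826*x - 0.12621250559618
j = 0.538688255484256*x + 0.110990896881063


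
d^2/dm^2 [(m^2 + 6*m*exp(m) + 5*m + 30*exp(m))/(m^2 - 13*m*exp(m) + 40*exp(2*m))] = (((m^2 + 6*m*exp(m) + 5*m + 30*exp(m))*(13*m*exp(m) - 160*exp(2*m) + 26*exp(m) - 2) + 2*(6*m*exp(m) + 2*m + 36*exp(m) + 5)*(13*m*exp(m) - 2*m - 80*exp(2*m) + 13*exp(m)))*(m^2 - 13*m*exp(m) + 40*exp(2*m)) + (m^2 - 13*m*exp(m) + 40*exp(2*m))^2*(6*m*exp(m) + 42*exp(m) + 2) + (2*m^2 + 12*m*exp(m) + 10*m + 60*exp(m))*(13*m*exp(m) - 2*m - 80*exp(2*m) + 13*exp(m))^2)/(m^2 - 13*m*exp(m) + 40*exp(2*m))^3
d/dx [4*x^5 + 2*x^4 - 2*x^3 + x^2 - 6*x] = 20*x^4 + 8*x^3 - 6*x^2 + 2*x - 6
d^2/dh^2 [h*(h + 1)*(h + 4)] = 6*h + 10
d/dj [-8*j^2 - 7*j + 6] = -16*j - 7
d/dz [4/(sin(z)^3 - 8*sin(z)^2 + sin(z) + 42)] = 4*(-3*sin(z)^2 + 16*sin(z) - 1)*cos(z)/(sin(z)^3 - 8*sin(z)^2 + sin(z) + 42)^2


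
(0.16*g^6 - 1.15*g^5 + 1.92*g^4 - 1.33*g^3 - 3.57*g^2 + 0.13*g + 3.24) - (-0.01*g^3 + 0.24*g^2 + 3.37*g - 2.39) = 0.16*g^6 - 1.15*g^5 + 1.92*g^4 - 1.32*g^3 - 3.81*g^2 - 3.24*g + 5.63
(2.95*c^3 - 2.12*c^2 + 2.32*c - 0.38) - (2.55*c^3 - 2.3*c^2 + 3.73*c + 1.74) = 0.4*c^3 + 0.18*c^2 - 1.41*c - 2.12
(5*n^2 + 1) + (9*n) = 5*n^2 + 9*n + 1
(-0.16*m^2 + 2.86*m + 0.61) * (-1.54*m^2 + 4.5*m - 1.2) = 0.2464*m^4 - 5.1244*m^3 + 12.1226*m^2 - 0.687*m - 0.732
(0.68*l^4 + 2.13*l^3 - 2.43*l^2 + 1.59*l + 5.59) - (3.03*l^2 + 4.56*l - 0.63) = 0.68*l^4 + 2.13*l^3 - 5.46*l^2 - 2.97*l + 6.22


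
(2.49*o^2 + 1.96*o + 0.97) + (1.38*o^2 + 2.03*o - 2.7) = 3.87*o^2 + 3.99*o - 1.73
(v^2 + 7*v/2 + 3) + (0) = v^2 + 7*v/2 + 3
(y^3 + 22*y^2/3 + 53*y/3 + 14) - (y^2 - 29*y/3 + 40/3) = y^3 + 19*y^2/3 + 82*y/3 + 2/3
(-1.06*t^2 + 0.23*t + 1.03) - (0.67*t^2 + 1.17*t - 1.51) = -1.73*t^2 - 0.94*t + 2.54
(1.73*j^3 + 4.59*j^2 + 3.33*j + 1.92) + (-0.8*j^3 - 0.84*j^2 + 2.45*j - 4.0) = 0.93*j^3 + 3.75*j^2 + 5.78*j - 2.08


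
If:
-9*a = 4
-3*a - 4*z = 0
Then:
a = -4/9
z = 1/3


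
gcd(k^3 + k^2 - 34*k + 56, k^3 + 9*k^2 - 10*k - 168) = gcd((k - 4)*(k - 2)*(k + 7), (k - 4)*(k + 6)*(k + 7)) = k^2 + 3*k - 28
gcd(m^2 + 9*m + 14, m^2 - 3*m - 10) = m + 2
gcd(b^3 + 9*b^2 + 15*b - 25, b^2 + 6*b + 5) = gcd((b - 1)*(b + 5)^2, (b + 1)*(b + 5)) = b + 5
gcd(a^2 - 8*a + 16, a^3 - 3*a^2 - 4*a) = a - 4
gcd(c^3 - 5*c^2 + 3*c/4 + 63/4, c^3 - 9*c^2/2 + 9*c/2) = c - 3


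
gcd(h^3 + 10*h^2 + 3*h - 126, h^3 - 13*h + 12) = h - 3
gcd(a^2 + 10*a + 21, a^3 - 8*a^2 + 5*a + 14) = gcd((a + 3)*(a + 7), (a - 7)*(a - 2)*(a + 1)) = 1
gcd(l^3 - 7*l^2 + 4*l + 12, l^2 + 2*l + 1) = l + 1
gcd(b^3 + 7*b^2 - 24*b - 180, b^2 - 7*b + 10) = b - 5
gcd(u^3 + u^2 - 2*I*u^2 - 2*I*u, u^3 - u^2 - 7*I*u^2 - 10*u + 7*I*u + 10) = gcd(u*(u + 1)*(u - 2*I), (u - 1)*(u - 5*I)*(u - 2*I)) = u - 2*I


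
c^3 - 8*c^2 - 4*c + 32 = (c - 8)*(c - 2)*(c + 2)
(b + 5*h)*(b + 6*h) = b^2 + 11*b*h + 30*h^2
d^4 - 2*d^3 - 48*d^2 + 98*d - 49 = (d - 7)*(d - 1)^2*(d + 7)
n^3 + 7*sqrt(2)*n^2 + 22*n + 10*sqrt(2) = (n + sqrt(2))^2*(n + 5*sqrt(2))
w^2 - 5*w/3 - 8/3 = (w - 8/3)*(w + 1)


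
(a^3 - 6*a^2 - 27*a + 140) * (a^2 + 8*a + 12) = a^5 + 2*a^4 - 63*a^3 - 148*a^2 + 796*a + 1680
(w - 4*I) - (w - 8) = 8 - 4*I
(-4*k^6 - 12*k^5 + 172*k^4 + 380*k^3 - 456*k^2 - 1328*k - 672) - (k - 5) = -4*k^6 - 12*k^5 + 172*k^4 + 380*k^3 - 456*k^2 - 1329*k - 667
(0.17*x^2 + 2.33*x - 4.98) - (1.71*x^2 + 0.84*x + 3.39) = -1.54*x^2 + 1.49*x - 8.37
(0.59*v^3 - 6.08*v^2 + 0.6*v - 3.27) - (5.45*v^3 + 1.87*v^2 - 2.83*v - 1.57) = -4.86*v^3 - 7.95*v^2 + 3.43*v - 1.7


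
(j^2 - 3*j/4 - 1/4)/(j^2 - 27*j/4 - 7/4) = (j - 1)/(j - 7)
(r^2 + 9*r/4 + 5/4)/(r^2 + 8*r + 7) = (r + 5/4)/(r + 7)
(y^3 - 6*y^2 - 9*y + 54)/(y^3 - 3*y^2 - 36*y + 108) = (y + 3)/(y + 6)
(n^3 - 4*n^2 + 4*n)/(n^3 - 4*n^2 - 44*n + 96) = n*(n - 2)/(n^2 - 2*n - 48)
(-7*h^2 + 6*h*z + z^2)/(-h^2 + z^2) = (7*h + z)/(h + z)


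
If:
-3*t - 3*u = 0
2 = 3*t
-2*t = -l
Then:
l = 4/3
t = 2/3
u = -2/3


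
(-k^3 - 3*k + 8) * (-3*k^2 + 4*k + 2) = 3*k^5 - 4*k^4 + 7*k^3 - 36*k^2 + 26*k + 16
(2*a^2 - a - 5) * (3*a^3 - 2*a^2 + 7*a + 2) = 6*a^5 - 7*a^4 + a^3 + 7*a^2 - 37*a - 10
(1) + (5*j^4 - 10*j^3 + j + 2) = 5*j^4 - 10*j^3 + j + 3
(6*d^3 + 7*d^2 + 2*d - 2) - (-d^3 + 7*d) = 7*d^3 + 7*d^2 - 5*d - 2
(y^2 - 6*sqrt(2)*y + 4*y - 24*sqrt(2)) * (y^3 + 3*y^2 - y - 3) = y^5 - 6*sqrt(2)*y^4 + 7*y^4 - 42*sqrt(2)*y^3 + 11*y^3 - 66*sqrt(2)*y^2 - 7*y^2 - 12*y + 42*sqrt(2)*y + 72*sqrt(2)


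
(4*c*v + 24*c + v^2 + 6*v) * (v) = 4*c*v^2 + 24*c*v + v^3 + 6*v^2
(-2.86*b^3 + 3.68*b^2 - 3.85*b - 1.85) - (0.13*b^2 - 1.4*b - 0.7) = -2.86*b^3 + 3.55*b^2 - 2.45*b - 1.15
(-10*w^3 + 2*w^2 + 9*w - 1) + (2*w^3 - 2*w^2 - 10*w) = -8*w^3 - w - 1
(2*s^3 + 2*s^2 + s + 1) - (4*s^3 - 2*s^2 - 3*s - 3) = -2*s^3 + 4*s^2 + 4*s + 4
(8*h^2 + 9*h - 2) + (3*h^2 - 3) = 11*h^2 + 9*h - 5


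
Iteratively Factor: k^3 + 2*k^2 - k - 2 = (k + 2)*(k^2 - 1) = (k - 1)*(k + 2)*(k + 1)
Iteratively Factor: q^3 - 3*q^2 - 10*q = (q)*(q^2 - 3*q - 10) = q*(q + 2)*(q - 5)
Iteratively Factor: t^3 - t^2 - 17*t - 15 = (t + 3)*(t^2 - 4*t - 5) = (t + 1)*(t + 3)*(t - 5)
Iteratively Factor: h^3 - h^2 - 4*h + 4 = (h - 2)*(h^2 + h - 2) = (h - 2)*(h - 1)*(h + 2)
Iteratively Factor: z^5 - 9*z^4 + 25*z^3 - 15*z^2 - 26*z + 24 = (z + 1)*(z^4 - 10*z^3 + 35*z^2 - 50*z + 24) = (z - 2)*(z + 1)*(z^3 - 8*z^2 + 19*z - 12) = (z - 4)*(z - 2)*(z + 1)*(z^2 - 4*z + 3) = (z - 4)*(z - 2)*(z - 1)*(z + 1)*(z - 3)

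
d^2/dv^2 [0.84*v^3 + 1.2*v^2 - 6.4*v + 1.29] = 5.04*v + 2.4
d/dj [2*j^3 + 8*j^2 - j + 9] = 6*j^2 + 16*j - 1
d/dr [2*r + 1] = 2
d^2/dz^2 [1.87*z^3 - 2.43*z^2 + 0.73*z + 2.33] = 11.22*z - 4.86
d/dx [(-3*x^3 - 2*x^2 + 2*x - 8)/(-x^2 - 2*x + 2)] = 3*(x^4 + 4*x^3 - 4*x^2 - 8*x - 4)/(x^4 + 4*x^3 - 8*x + 4)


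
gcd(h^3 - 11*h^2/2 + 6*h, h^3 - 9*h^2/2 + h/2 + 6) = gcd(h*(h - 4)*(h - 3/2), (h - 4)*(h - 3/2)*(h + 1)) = h^2 - 11*h/2 + 6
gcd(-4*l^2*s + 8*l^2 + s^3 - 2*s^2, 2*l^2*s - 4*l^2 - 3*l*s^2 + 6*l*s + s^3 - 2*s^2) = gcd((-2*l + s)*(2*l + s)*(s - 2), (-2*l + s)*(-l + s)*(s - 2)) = -2*l*s + 4*l + s^2 - 2*s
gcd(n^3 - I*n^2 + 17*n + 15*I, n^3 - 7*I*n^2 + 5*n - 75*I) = n^2 - 2*I*n + 15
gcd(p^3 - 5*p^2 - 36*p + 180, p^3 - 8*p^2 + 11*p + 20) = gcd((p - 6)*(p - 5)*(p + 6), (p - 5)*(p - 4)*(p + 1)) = p - 5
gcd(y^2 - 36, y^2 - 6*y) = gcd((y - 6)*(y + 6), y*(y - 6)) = y - 6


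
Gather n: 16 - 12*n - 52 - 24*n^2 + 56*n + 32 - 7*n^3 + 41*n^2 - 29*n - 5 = -7*n^3 + 17*n^2 + 15*n - 9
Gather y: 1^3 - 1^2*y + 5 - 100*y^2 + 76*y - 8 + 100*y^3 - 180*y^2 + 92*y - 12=100*y^3 - 280*y^2 + 167*y - 14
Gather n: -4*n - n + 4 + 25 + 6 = 35 - 5*n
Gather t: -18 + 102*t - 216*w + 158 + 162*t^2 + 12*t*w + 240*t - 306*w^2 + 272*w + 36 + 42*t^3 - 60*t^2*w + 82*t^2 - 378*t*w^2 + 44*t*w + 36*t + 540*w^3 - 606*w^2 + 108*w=42*t^3 + t^2*(244 - 60*w) + t*(-378*w^2 + 56*w + 378) + 540*w^3 - 912*w^2 + 164*w + 176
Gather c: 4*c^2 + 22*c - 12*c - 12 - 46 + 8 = 4*c^2 + 10*c - 50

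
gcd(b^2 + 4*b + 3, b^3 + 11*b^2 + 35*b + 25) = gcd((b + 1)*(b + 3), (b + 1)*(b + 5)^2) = b + 1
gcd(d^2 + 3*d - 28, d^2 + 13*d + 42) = d + 7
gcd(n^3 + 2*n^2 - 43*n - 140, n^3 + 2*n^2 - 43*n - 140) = n^3 + 2*n^2 - 43*n - 140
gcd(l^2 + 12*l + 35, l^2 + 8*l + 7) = l + 7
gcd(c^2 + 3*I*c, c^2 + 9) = c + 3*I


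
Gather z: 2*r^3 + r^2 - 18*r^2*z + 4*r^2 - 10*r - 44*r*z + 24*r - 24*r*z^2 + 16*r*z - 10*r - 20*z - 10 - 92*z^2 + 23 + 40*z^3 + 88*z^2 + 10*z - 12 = 2*r^3 + 5*r^2 + 4*r + 40*z^3 + z^2*(-24*r - 4) + z*(-18*r^2 - 28*r - 10) + 1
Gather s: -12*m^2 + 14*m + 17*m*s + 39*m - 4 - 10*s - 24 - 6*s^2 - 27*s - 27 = -12*m^2 + 53*m - 6*s^2 + s*(17*m - 37) - 55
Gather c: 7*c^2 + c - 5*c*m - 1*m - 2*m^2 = 7*c^2 + c*(1 - 5*m) - 2*m^2 - m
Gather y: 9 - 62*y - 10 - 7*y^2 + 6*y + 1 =-7*y^2 - 56*y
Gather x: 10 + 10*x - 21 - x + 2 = 9*x - 9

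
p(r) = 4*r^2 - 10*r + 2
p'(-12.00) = -106.00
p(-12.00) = 698.00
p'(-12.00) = -106.00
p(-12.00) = 698.00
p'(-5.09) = -50.72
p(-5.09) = 156.53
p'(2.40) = 9.20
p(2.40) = 1.04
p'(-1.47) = -21.76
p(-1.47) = 25.34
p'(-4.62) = -46.96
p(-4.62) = 133.58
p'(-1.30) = -20.40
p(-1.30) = 21.76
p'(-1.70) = -23.60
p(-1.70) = 30.56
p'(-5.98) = -57.84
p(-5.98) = 204.84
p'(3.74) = 19.92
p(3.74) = 20.55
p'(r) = 8*r - 10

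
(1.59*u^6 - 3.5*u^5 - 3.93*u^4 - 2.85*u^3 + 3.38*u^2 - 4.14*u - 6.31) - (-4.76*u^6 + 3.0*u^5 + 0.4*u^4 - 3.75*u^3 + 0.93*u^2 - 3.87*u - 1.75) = 6.35*u^6 - 6.5*u^5 - 4.33*u^4 + 0.9*u^3 + 2.45*u^2 - 0.27*u - 4.56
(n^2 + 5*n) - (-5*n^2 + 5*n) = 6*n^2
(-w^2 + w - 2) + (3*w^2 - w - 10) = 2*w^2 - 12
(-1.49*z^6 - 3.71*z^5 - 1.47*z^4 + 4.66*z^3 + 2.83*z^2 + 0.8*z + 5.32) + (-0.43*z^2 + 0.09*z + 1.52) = -1.49*z^6 - 3.71*z^5 - 1.47*z^4 + 4.66*z^3 + 2.4*z^2 + 0.89*z + 6.84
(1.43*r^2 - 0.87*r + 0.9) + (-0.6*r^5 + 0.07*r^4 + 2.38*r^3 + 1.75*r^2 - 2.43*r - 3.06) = -0.6*r^5 + 0.07*r^4 + 2.38*r^3 + 3.18*r^2 - 3.3*r - 2.16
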